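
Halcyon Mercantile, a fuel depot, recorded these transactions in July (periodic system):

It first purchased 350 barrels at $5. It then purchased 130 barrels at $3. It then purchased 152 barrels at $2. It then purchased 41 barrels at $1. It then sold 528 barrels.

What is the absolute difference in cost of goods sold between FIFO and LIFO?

$476

FIFO COGS: 350 @ $5 + 130 @ $3 + 48 @ $2 = $2,236
LIFO COGS: 41 @ $1 + 152 @ $2 + 130 @ $3 + 205 @ $5 = $1,760
Difference = |$2,236 − $1,760| = $476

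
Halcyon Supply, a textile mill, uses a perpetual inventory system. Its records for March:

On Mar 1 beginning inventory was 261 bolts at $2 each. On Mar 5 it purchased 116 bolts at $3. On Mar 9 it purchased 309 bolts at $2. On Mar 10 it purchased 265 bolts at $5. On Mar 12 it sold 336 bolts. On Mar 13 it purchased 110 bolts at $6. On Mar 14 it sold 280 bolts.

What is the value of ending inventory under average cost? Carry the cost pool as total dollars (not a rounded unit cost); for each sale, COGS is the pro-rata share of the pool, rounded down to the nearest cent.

Ending inventory = $1,521.68

After Mar 1: 261 on hand, pool $522.00 (≈ $2.0000 each)
After Mar 5: 377 on hand, pool $870.00 (≈ $2.3077 each)
After Mar 9: 686 on hand, pool $1,488.00 (≈ $2.1691 each)
After Mar 10: 951 on hand, pool $2,813.00 (≈ $2.9579 each)
Mar 12, sell 336: 336/951 × $2,813.00 → $993.86
After Mar 13: 725 on hand, pool $2,479.14 (≈ $3.4195 each)
Mar 14, sell 280: 280/725 × $2,479.14 → $957.46
Total COGS = $993.86 + $957.46 = $1,951.32
Ending inventory (cost pool remaining) = $1,521.68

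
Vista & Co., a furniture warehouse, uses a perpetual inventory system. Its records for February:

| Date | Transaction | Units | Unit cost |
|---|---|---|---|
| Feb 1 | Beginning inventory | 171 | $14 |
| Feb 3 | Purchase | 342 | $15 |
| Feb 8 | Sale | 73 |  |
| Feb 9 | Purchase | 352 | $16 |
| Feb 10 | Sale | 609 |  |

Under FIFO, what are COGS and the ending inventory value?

COGS = $10,228; ending inventory = $2,928

Feb 8, 73 sold [FIFO — oldest first]: 73 @ $14 = $1,022
Feb 10, 609 sold [FIFO — oldest first]: 98 @ $14 + 342 @ $15 + 169 @ $16 = $9,206
Total COGS = $1,022 + $9,206 = $10,228
Ending inventory: 183 @ $16 = $2,928
Check: goods available $13,156 = COGS $10,228 + ending $2,928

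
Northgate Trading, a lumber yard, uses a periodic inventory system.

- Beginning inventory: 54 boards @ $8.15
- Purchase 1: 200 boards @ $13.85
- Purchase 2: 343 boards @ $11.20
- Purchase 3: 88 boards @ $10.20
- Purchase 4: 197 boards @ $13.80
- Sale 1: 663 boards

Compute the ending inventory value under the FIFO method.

Ending inventory = $2,943.00

Sale 1 (663) [FIFO — oldest first]: 54 @ $8.15 + 200 @ $13.85 + 343 @ $11.20 + 66 @ $10.20 = $7,724.90
Ending inventory: 22 @ $10.20 + 197 @ $13.80 = $2,943.00
Check: goods available $10,667.90 = COGS $7,724.90 + ending $2,943.00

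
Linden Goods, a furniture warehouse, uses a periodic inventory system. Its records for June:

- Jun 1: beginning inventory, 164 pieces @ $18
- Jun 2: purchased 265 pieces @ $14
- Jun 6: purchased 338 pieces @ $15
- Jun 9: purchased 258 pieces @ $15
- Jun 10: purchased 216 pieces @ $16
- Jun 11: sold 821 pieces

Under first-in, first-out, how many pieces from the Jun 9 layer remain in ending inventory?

204

Jun 11, 821 sold [FIFO — oldest first]: 164 @ $18 + 265 @ $14 + 338 @ $15 + 54 @ $15 = $12,542
Ending inventory: 204 @ $15 + 216 @ $16 = $6,516
Check: goods available $19,058 = COGS $12,542 + ending $6,516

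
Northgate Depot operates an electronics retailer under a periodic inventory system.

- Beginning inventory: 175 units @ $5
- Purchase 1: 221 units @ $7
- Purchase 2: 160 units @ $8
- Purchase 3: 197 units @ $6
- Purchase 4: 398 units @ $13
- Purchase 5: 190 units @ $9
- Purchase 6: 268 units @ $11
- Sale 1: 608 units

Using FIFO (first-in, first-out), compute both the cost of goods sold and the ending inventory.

COGS = $4,014; ending inventory = $10,702

Sale 1 (608) [FIFO — oldest first]: 175 @ $5 + 221 @ $7 + 160 @ $8 + 52 @ $6 = $4,014
Ending inventory: 145 @ $6 + 398 @ $13 + 190 @ $9 + 268 @ $11 = $10,702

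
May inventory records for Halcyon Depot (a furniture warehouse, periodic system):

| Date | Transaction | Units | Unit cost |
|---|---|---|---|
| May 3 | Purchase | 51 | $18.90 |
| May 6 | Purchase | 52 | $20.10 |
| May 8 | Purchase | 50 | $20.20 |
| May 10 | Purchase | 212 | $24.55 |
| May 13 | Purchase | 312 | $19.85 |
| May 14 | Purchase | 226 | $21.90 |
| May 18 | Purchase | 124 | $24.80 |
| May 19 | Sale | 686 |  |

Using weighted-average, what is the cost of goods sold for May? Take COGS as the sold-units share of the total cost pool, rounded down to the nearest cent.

May 19, sell 686: 686/1027 × $22,441.50 → $14,990.13
Ending inventory (cost pool remaining) = $7,451.37
Check: goods available $22,441.50 = COGS $14,990.13 + ending $7,451.37

COGS = $14,990.13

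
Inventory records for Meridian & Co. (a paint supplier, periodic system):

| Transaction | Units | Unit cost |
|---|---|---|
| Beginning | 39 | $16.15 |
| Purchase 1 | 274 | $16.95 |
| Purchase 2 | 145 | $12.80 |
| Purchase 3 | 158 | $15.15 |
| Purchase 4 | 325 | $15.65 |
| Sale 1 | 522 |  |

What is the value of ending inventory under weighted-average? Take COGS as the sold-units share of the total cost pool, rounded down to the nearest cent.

Sale 1, sell 522: 522/941 × $14,610.10 → $8,104.64
Ending inventory (cost pool remaining) = $6,505.46
Check: goods available $14,610.10 = COGS $8,104.64 + ending $6,505.46

Ending inventory = $6,505.46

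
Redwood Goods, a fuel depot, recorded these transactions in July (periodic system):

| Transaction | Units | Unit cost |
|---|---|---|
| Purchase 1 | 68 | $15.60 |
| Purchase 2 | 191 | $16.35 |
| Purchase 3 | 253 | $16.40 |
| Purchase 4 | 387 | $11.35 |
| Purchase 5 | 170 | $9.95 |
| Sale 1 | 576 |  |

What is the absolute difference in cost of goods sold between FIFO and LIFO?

FIFO COGS: 68 @ $15.60 + 191 @ $16.35 + 253 @ $16.40 + 64 @ $11.35 = $9,059.25
LIFO COGS: 170 @ $9.95 + 387 @ $11.35 + 19 @ $16.40 = $6,395.55
Difference = |$9,059.25 − $6,395.55| = $2,663.70

$2,663.70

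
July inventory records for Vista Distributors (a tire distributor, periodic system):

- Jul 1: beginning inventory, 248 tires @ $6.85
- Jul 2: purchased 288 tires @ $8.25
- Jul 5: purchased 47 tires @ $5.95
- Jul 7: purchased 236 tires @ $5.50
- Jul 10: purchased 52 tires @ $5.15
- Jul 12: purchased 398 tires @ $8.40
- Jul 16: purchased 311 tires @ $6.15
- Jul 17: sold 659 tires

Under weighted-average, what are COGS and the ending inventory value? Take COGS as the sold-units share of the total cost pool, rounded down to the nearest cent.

Jul 17, sell 659: 659/1580 × $11,176.10 → $4,661.42
Ending inventory (cost pool remaining) = $6,514.68

COGS = $4,661.42; ending inventory = $6,514.68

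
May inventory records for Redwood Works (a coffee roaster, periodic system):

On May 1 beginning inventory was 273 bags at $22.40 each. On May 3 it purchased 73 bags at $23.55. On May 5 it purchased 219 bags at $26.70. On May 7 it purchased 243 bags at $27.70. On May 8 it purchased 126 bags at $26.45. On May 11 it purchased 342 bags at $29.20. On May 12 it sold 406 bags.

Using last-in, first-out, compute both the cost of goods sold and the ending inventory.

May 12, 406 sold [LIFO — newest first]: 342 @ $29.20 + 64 @ $26.45 = $11,679.20
Ending inventory: 273 @ $22.40 + 73 @ $23.55 + 219 @ $26.70 + 243 @ $27.70 + 62 @ $26.45 = $22,052.65

COGS = $11,679.20; ending inventory = $22,052.65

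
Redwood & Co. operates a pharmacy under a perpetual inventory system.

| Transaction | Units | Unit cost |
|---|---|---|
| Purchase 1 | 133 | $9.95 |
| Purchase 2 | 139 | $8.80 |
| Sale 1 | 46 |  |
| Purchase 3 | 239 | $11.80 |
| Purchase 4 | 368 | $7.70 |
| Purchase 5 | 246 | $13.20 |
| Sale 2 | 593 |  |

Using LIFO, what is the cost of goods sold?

Sale 1 (46) [LIFO — newest first]: 46 @ $8.80 = $404.80
Sale 2 (593) [LIFO — newest first]: 246 @ $13.20 + 347 @ $7.70 = $5,919.10
Total COGS = $404.80 + $5,919.10 = $6,323.90
Ending inventory: 133 @ $9.95 + 93 @ $8.80 + 239 @ $11.80 + 21 @ $7.70 = $5,123.65
Check: goods available $11,447.55 = COGS $6,323.90 + ending $5,123.65

COGS = $6,323.90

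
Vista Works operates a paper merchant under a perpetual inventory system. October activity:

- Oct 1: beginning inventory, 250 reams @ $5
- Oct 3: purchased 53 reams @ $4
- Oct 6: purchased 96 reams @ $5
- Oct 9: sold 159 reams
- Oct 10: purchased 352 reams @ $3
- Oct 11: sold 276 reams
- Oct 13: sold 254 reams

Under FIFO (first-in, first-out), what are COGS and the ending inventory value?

Oct 9, 159 sold [FIFO — oldest first]: 159 @ $5 = $795
Oct 11, 276 sold [FIFO — oldest first]: 91 @ $5 + 53 @ $4 + 96 @ $5 + 36 @ $3 = $1,255
Oct 13, 254 sold [FIFO — oldest first]: 254 @ $3 = $762
Total COGS = $795 + $1,255 + $762 = $2,812
Ending inventory: 62 @ $3 = $186

COGS = $2,812; ending inventory = $186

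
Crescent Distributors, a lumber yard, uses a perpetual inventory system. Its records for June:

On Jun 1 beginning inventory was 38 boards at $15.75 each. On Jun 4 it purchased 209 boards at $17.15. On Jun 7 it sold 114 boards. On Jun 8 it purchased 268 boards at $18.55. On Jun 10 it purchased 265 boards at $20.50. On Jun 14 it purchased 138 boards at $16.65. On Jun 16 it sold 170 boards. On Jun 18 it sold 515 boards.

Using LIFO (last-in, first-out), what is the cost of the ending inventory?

Ending inventory = $1,987.65

Jun 7, 114 sold [LIFO — newest first]: 114 @ $17.15 = $1,955.10
Jun 16, 170 sold [LIFO — newest first]: 138 @ $16.65 + 32 @ $20.50 = $2,953.70
Jun 18, 515 sold [LIFO — newest first]: 233 @ $20.50 + 268 @ $18.55 + 14 @ $17.15 = $9,988.00
Total COGS = $1,955.10 + $2,953.70 + $9,988.00 = $14,896.80
Ending inventory: 38 @ $15.75 + 81 @ $17.15 = $1,987.65
Check: goods available $16,884.45 = COGS $14,896.80 + ending $1,987.65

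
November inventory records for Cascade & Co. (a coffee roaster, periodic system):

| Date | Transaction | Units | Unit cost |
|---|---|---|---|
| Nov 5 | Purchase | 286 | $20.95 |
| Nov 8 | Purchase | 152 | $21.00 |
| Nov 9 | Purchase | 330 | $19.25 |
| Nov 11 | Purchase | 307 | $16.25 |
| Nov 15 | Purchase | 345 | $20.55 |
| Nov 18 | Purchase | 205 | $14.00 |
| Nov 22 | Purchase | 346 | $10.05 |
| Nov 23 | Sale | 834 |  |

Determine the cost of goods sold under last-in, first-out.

COGS = $12,162.95

Nov 23, 834 sold [LIFO — newest first]: 346 @ $10.05 + 205 @ $14.00 + 283 @ $20.55 = $12,162.95
Ending inventory: 286 @ $20.95 + 152 @ $21.00 + 330 @ $19.25 + 307 @ $16.25 + 62 @ $20.55 = $21,799.05
Check: goods available $33,962.00 = COGS $12,162.95 + ending $21,799.05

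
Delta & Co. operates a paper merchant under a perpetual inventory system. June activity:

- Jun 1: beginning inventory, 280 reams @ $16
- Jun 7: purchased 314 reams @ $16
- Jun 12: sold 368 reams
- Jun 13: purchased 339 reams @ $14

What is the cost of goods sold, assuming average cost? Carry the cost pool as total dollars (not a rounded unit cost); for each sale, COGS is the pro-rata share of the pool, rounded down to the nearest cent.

COGS = $5,888.00

After Jun 1: 280 on hand, pool $4,480.00 (≈ $16.0000 each)
After Jun 7: 594 on hand, pool $9,504.00 (≈ $16.0000 each)
Jun 12, sell 368: 368/594 × $9,504.00 → $5,888.00
After Jun 13: 565 on hand, pool $8,362.00 (≈ $14.8000 each)
Ending inventory (cost pool remaining) = $8,362.00
Check: goods available $14,250.00 = COGS $5,888.00 + ending $8,362.00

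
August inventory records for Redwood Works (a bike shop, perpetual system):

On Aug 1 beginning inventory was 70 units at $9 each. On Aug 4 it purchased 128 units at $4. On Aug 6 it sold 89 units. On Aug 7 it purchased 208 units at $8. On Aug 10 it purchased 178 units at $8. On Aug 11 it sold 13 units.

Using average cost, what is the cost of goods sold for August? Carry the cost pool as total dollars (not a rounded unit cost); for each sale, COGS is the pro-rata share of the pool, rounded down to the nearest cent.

After Aug 1: 70 on hand, pool $630.00 (≈ $9.0000 each)
After Aug 4: 198 on hand, pool $1,142.00 (≈ $5.7677 each)
Aug 6, sell 89: 89/198 × $1,142.00 → $513.32
After Aug 7: 317 on hand, pool $2,292.68 (≈ $7.2324 each)
After Aug 10: 495 on hand, pool $3,716.68 (≈ $7.5084 each)
Aug 11, sell 13: 13/495 × $3,716.68 → $97.60
Total COGS = $513.32 + $97.60 = $610.92
Ending inventory (cost pool remaining) = $3,619.08

COGS = $610.92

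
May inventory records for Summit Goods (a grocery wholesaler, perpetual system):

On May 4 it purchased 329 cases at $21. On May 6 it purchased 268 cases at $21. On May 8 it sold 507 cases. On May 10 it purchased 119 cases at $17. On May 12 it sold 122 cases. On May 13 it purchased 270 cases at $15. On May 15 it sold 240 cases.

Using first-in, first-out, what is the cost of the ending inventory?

May 8, 507 sold [FIFO — oldest first]: 329 @ $21 + 178 @ $21 = $10,647
May 12, 122 sold [FIFO — oldest first]: 90 @ $21 + 32 @ $17 = $2,434
May 15, 240 sold [FIFO — oldest first]: 87 @ $17 + 153 @ $15 = $3,774
Total COGS = $10,647 + $2,434 + $3,774 = $16,855
Ending inventory: 117 @ $15 = $1,755

Ending inventory = $1,755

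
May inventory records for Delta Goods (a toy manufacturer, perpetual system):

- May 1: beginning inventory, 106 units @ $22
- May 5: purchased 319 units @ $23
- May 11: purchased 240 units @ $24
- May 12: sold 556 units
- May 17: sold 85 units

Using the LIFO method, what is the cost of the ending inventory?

May 12, 556 sold [LIFO — newest first]: 240 @ $24 + 316 @ $23 = $13,028
May 17, 85 sold [LIFO — newest first]: 3 @ $23 + 82 @ $22 = $1,873
Total COGS = $13,028 + $1,873 = $14,901
Ending inventory: 24 @ $22 = $528

Ending inventory = $528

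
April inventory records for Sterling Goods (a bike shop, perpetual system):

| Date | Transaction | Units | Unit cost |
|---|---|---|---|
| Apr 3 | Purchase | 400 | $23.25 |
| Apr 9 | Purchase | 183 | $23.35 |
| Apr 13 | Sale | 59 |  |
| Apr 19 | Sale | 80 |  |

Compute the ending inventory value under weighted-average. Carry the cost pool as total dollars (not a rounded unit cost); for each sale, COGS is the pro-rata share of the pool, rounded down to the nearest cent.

Ending inventory = $10,336.94

After Apr 3: 400 on hand, pool $9,300.00 (≈ $23.2500 each)
After Apr 9: 583 on hand, pool $13,573.05 (≈ $23.2814 each)
Apr 13, sell 59: 59/583 × $13,573.05 → $1,373.60
Apr 19, sell 80: 80/524 × $12,199.45 → $1,862.51
Total COGS = $1,373.60 + $1,862.51 = $3,236.11
Ending inventory (cost pool remaining) = $10,336.94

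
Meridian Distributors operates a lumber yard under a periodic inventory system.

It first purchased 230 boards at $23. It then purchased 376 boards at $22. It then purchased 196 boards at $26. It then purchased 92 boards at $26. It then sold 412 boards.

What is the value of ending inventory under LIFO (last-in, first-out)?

Sale 1 (412) [LIFO — newest first]: 92 @ $26 + 196 @ $26 + 124 @ $22 = $10,216
Ending inventory: 230 @ $23 + 252 @ $22 = $10,834

Ending inventory = $10,834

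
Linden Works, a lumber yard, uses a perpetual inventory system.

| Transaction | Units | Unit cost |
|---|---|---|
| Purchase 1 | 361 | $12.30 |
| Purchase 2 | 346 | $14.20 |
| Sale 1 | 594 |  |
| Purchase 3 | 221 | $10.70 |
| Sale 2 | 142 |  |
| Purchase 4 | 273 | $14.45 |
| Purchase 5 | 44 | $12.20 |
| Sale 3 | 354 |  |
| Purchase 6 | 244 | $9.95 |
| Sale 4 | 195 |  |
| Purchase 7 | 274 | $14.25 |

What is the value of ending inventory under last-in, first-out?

Sale 1 (594) [LIFO — newest first]: 346 @ $14.20 + 248 @ $12.30 = $7,963.60
Sale 2 (142) [LIFO — newest first]: 142 @ $10.70 = $1,519.40
Sale 3 (354) [LIFO — newest first]: 44 @ $12.20 + 273 @ $14.45 + 37 @ $10.70 = $4,877.55
Sale 4 (195) [LIFO — newest first]: 195 @ $9.95 = $1,940.25
Total COGS = $7,963.60 + $1,519.40 + $4,877.55 + $1,940.25 = $16,300.80
Ending inventory: 113 @ $12.30 + 42 @ $10.70 + 49 @ $9.95 + 274 @ $14.25 = $6,231.35
Check: goods available $22,532.15 = COGS $16,300.80 + ending $6,231.35

Ending inventory = $6,231.35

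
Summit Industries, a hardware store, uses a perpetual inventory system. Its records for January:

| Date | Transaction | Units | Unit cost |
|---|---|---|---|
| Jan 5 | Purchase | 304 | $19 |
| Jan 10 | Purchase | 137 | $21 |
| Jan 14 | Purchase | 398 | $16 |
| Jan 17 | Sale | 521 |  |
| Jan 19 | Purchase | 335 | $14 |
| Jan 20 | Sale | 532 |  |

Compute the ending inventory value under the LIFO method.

Ending inventory = $2,299

Jan 17, 521 sold [LIFO — newest first]: 398 @ $16 + 123 @ $21 = $8,951
Jan 20, 532 sold [LIFO — newest first]: 335 @ $14 + 14 @ $21 + 183 @ $19 = $8,461
Total COGS = $8,951 + $8,461 = $17,412
Ending inventory: 121 @ $19 = $2,299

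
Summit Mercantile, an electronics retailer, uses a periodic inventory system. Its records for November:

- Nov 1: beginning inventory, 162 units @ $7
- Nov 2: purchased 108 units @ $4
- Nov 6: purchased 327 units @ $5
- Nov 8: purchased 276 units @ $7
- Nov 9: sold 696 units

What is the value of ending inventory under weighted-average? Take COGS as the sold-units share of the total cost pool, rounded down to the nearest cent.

Ending inventory = $1,040.72

Nov 9, sell 696: 696/873 × $5,133.00 → $4,092.28
Ending inventory (cost pool remaining) = $1,040.72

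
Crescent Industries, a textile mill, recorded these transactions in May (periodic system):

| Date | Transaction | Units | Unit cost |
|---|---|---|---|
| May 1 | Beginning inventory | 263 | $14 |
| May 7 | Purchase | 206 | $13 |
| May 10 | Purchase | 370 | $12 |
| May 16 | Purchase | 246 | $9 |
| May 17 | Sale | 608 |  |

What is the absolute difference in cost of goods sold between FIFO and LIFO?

FIFO COGS: 263 @ $14 + 206 @ $13 + 139 @ $12 = $8,028
LIFO COGS: 246 @ $9 + 362 @ $12 = $6,558
Difference = |$8,028 − $6,558| = $1,470

$1,470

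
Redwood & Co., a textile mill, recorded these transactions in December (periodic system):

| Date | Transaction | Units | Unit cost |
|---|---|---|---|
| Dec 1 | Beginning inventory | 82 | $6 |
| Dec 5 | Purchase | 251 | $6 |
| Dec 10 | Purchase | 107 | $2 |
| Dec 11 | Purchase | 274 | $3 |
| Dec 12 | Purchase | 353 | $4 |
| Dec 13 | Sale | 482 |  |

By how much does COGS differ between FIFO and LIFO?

FIFO COGS: 82 @ $6 + 251 @ $6 + 107 @ $2 + 42 @ $3 = $2,338
LIFO COGS: 353 @ $4 + 129 @ $3 = $1,799
Difference = |$2,338 − $1,799| = $539

$539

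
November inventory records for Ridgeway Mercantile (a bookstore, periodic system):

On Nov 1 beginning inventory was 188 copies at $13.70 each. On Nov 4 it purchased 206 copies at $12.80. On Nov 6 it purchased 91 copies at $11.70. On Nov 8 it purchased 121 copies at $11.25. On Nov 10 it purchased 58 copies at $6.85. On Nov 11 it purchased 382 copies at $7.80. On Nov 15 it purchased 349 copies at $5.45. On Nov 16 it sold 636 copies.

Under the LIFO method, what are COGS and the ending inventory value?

Nov 16, 636 sold [LIFO — newest first]: 349 @ $5.45 + 287 @ $7.80 = $4,140.65
Ending inventory: 188 @ $13.70 + 206 @ $12.80 + 91 @ $11.70 + 121 @ $11.25 + 58 @ $6.85 + 95 @ $7.80 = $8,776.65

COGS = $4,140.65; ending inventory = $8,776.65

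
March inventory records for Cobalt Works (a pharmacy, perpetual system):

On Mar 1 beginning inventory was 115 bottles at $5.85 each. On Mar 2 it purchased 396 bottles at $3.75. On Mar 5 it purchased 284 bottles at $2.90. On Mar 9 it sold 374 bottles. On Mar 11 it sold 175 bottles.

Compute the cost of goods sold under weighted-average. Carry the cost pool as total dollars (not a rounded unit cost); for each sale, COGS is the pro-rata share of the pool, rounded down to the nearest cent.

After Mar 1: 115 on hand, pool $672.75 (≈ $5.8500 each)
After Mar 2: 511 on hand, pool $2,157.75 (≈ $4.2226 each)
After Mar 5: 795 on hand, pool $2,981.35 (≈ $3.7501 each)
Mar 9, sell 374: 374/795 × $2,981.35 → $1,402.54
Mar 11, sell 175: 175/421 × $1,578.81 → $656.27
Total COGS = $1,402.54 + $656.27 = $2,058.81
Ending inventory (cost pool remaining) = $922.54

COGS = $2,058.81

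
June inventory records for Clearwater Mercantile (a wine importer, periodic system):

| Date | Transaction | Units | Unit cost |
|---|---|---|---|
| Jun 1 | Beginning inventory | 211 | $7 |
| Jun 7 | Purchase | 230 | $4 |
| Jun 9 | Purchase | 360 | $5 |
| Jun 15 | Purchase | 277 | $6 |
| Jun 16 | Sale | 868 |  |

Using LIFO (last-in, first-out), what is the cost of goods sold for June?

COGS = $4,389

Jun 16, 868 sold [LIFO — newest first]: 277 @ $6 + 360 @ $5 + 230 @ $4 + 1 @ $7 = $4,389
Ending inventory: 210 @ $7 = $1,470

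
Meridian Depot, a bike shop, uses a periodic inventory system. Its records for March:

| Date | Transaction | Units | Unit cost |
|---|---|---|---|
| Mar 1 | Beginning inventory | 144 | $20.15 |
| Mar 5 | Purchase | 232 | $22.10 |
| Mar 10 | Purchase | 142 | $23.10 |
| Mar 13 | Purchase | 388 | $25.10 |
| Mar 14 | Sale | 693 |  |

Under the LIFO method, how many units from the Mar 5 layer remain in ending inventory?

Mar 14, 693 sold [LIFO — newest first]: 388 @ $25.10 + 142 @ $23.10 + 163 @ $22.10 = $16,621.30
Ending inventory: 144 @ $20.15 + 69 @ $22.10 = $4,426.50

69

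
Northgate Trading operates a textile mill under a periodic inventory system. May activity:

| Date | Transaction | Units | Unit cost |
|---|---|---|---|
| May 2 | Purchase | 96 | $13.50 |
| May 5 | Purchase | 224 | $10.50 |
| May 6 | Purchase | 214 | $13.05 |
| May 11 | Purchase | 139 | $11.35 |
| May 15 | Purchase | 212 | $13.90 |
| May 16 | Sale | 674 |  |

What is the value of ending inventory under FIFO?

Ending inventory = $2,932.90

May 16, 674 sold [FIFO — oldest first]: 96 @ $13.50 + 224 @ $10.50 + 214 @ $13.05 + 139 @ $11.35 + 1 @ $13.90 = $8,032.25
Ending inventory: 211 @ $13.90 = $2,932.90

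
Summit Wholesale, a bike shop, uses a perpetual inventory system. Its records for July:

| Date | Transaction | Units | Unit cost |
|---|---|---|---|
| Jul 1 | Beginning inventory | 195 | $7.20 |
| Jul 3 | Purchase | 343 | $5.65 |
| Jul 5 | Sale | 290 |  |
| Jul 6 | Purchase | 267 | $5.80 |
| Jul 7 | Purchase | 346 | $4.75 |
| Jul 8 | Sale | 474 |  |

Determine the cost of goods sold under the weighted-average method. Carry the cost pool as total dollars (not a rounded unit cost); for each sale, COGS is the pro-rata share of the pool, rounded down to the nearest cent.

COGS = $4,406.84

After Jul 1: 195 on hand, pool $1,404.00 (≈ $7.2000 each)
After Jul 3: 538 on hand, pool $3,341.95 (≈ $6.2118 each)
Jul 5, sell 290: 290/538 × $3,341.95 → $1,801.42
After Jul 6: 515 on hand, pool $3,089.13 (≈ $5.9983 each)
After Jul 7: 861 on hand, pool $4,732.63 (≈ $5.4967 each)
Jul 8, sell 474: 474/861 × $4,732.63 → $2,605.42
Total COGS = $1,801.42 + $2,605.42 = $4,406.84
Ending inventory (cost pool remaining) = $2,127.21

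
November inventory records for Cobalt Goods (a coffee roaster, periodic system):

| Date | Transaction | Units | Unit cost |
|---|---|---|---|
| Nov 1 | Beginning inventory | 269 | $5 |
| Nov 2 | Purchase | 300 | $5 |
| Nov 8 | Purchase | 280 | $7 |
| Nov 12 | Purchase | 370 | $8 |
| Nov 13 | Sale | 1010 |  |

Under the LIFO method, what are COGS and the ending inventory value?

COGS = $6,720; ending inventory = $1,045

Nov 13, 1010 sold [LIFO — newest first]: 370 @ $8 + 280 @ $7 + 300 @ $5 + 60 @ $5 = $6,720
Ending inventory: 209 @ $5 = $1,045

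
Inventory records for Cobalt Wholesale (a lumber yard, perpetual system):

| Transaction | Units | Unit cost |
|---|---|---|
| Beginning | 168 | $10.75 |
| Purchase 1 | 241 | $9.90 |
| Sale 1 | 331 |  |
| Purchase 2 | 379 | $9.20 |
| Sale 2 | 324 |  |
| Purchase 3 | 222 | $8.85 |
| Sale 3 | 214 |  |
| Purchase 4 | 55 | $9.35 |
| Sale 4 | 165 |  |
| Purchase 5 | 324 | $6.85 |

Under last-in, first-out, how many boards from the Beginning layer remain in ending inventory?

Sale 1 (331) [LIFO — newest first]: 241 @ $9.90 + 90 @ $10.75 = $3,353.40
Sale 2 (324) [LIFO — newest first]: 324 @ $9.20 = $2,980.80
Sale 3 (214) [LIFO — newest first]: 214 @ $8.85 = $1,893.90
Sale 4 (165) [LIFO — newest first]: 55 @ $9.35 + 8 @ $8.85 + 55 @ $9.20 + 47 @ $10.75 = $1,596.30
Total COGS = $3,353.40 + $2,980.80 + $1,893.90 + $1,596.30 = $9,824.40
Ending inventory: 31 @ $10.75 + 324 @ $6.85 = $2,552.65
Check: goods available $12,377.05 = COGS $9,824.40 + ending $2,552.65

31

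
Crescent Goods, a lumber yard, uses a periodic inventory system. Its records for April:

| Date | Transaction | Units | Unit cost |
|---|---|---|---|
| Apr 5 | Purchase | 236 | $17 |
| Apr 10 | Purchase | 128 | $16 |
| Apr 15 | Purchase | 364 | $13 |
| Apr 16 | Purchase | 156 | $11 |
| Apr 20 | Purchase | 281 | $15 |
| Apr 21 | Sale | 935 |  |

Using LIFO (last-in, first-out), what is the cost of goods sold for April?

Apr 21, 935 sold [LIFO — newest first]: 281 @ $15 + 156 @ $11 + 364 @ $13 + 128 @ $16 + 6 @ $17 = $12,813
Ending inventory: 230 @ $17 = $3,910

COGS = $12,813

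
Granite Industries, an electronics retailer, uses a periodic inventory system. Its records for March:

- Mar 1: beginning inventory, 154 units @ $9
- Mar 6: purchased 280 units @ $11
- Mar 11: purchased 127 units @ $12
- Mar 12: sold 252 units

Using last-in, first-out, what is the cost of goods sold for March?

Mar 12, 252 sold [LIFO — newest first]: 127 @ $12 + 125 @ $11 = $2,899
Ending inventory: 154 @ $9 + 155 @ $11 = $3,091
Check: goods available $5,990 = COGS $2,899 + ending $3,091

COGS = $2,899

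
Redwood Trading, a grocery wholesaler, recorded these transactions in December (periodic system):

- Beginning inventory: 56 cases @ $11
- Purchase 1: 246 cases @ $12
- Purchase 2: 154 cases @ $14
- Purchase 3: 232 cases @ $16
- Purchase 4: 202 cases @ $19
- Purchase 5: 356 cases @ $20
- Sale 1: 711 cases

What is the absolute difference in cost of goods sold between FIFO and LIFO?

FIFO COGS: 56 @ $11 + 246 @ $12 + 154 @ $14 + 232 @ $16 + 23 @ $19 = $9,873
LIFO COGS: 356 @ $20 + 202 @ $19 + 153 @ $16 = $13,406
Difference = |$9,873 − $13,406| = $3,533

$3,533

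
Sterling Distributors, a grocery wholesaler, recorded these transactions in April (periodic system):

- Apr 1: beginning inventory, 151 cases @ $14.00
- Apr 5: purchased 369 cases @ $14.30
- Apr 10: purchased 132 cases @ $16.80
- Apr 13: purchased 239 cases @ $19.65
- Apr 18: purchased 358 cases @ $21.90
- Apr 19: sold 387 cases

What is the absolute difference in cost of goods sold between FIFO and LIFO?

FIFO COGS: 151 @ $14.00 + 236 @ $14.30 = $5,488.80
LIFO COGS: 358 @ $21.90 + 29 @ $19.65 = $8,410.05
Difference = |$5,488.80 − $8,410.05| = $2,921.25

$2,921.25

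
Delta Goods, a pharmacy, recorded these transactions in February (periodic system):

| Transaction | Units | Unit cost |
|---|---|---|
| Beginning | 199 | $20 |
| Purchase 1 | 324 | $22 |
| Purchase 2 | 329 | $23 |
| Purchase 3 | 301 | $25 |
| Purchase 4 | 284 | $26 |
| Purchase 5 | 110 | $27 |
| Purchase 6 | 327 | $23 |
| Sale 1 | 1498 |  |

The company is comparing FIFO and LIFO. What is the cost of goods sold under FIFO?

FIFO COGS: 199 @ $20 + 324 @ $22 + 329 @ $23 + 301 @ $25 + 284 @ $26 + 61 @ $27 = $35,231
LIFO COGS: 327 @ $23 + 110 @ $27 + 284 @ $26 + 301 @ $25 + 329 @ $23 + 147 @ $22 = $36,201

COGS = $35,231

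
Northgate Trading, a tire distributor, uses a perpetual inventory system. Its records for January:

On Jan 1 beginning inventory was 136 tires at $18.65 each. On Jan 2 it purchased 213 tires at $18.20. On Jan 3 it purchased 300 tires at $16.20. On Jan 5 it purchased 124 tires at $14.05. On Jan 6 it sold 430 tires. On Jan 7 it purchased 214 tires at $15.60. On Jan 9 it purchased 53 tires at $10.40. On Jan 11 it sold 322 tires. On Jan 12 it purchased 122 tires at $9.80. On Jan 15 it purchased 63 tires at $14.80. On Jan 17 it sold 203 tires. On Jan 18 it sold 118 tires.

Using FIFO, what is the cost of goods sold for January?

COGS = $17,228.20

Jan 6, 430 sold [FIFO — oldest first]: 136 @ $18.65 + 213 @ $18.20 + 81 @ $16.20 = $7,725.20
Jan 11, 322 sold [FIFO — oldest first]: 219 @ $16.20 + 103 @ $14.05 = $4,994.95
Jan 17, 203 sold [FIFO — oldest first]: 21 @ $14.05 + 182 @ $15.60 = $3,134.25
Jan 18, 118 sold [FIFO — oldest first]: 32 @ $15.60 + 53 @ $10.40 + 33 @ $9.80 = $1,373.80
Total COGS = $7,725.20 + $4,994.95 + $3,134.25 + $1,373.80 = $17,228.20
Ending inventory: 89 @ $9.80 + 63 @ $14.80 = $1,804.60
Check: goods available $19,032.80 = COGS $17,228.20 + ending $1,804.60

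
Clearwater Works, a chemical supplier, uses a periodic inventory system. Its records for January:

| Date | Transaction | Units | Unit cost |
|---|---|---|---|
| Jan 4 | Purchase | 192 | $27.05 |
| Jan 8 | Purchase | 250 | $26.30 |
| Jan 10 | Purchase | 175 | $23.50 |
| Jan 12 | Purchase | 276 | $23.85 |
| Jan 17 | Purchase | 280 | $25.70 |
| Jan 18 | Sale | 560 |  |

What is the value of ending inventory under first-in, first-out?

Jan 18, 560 sold [FIFO — oldest first]: 192 @ $27.05 + 250 @ $26.30 + 118 @ $23.50 = $14,541.60
Ending inventory: 57 @ $23.50 + 276 @ $23.85 + 280 @ $25.70 = $15,118.10
Check: goods available $29,659.70 = COGS $14,541.60 + ending $15,118.10

Ending inventory = $15,118.10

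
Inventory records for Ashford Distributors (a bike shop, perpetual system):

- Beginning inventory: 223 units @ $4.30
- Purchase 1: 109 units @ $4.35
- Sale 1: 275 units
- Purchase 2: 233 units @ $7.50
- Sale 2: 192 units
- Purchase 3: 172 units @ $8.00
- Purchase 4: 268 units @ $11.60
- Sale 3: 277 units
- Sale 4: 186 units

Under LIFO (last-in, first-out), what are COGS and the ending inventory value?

Sale 1 (275) [LIFO — newest first]: 109 @ $4.35 + 166 @ $4.30 = $1,187.95
Sale 2 (192) [LIFO — newest first]: 192 @ $7.50 = $1,440.00
Sale 3 (277) [LIFO — newest first]: 268 @ $11.60 + 9 @ $8.00 = $3,180.80
Sale 4 (186) [LIFO — newest first]: 163 @ $8.00 + 23 @ $7.50 = $1,476.50
Total COGS = $1,187.95 + $1,440.00 + $3,180.80 + $1,476.50 = $7,285.25
Ending inventory: 57 @ $4.30 + 18 @ $7.50 = $380.10
Check: goods available $7,665.35 = COGS $7,285.25 + ending $380.10

COGS = $7,285.25; ending inventory = $380.10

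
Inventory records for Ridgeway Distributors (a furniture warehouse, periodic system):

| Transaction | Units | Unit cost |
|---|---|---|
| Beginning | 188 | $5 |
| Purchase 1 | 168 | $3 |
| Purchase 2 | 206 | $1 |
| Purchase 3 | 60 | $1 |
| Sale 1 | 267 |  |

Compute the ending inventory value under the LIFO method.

Ending inventory = $1,441

Sale 1 (267) [LIFO — newest first]: 60 @ $1 + 206 @ $1 + 1 @ $3 = $269
Ending inventory: 188 @ $5 + 167 @ $3 = $1,441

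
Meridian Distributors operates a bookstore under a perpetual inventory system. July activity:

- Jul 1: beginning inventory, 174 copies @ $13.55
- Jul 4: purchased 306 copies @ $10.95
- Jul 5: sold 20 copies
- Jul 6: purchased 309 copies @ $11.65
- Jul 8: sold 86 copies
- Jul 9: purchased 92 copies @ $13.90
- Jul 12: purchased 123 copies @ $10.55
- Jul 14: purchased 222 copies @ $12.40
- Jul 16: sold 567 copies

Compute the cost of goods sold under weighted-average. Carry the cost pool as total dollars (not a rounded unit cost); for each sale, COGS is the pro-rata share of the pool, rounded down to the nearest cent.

After Jul 1: 174 on hand, pool $2,357.70 (≈ $13.5500 each)
After Jul 4: 480 on hand, pool $5,708.40 (≈ $11.8925 each)
Jul 5, sell 20: 20/480 × $5,708.40 → $237.85
After Jul 6: 769 on hand, pool $9,070.40 (≈ $11.7951 each)
Jul 8, sell 86: 86/769 × $9,070.40 → $1,014.37
After Jul 9: 775 on hand, pool $9,334.83 (≈ $12.0449 each)
After Jul 12: 898 on hand, pool $10,632.48 (≈ $11.8402 each)
After Jul 14: 1120 on hand, pool $13,385.28 (≈ $11.9511 each)
Jul 16, sell 567: 567/1120 × $13,385.28 → $6,776.29
Total COGS = $237.85 + $1,014.37 + $6,776.29 = $8,028.51
Ending inventory (cost pool remaining) = $6,608.99

COGS = $8,028.51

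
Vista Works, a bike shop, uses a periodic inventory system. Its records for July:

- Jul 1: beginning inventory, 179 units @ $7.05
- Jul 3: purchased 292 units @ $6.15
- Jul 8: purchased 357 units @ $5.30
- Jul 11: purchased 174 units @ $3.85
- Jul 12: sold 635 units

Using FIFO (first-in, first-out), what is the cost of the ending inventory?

Jul 12, 635 sold [FIFO — oldest first]: 179 @ $7.05 + 292 @ $6.15 + 164 @ $5.30 = $3,926.95
Ending inventory: 193 @ $5.30 + 174 @ $3.85 = $1,692.80
Check: goods available $5,619.75 = COGS $3,926.95 + ending $1,692.80

Ending inventory = $1,692.80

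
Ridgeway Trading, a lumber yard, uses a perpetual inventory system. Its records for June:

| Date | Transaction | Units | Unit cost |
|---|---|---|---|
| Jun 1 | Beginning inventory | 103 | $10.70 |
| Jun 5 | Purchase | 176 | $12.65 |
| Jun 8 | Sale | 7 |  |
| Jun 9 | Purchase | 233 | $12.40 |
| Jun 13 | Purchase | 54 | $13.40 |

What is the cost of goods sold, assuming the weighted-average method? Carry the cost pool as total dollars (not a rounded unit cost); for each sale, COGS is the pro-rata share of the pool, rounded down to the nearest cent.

COGS = $83.51

After Jun 1: 103 on hand, pool $1,102.10 (≈ $10.7000 each)
After Jun 5: 279 on hand, pool $3,328.50 (≈ $11.9301 each)
Jun 8, sell 7: 7/279 × $3,328.50 → $83.51
After Jun 9: 505 on hand, pool $6,134.19 (≈ $12.1469 each)
After Jun 13: 559 on hand, pool $6,857.79 (≈ $12.2680 each)
Ending inventory (cost pool remaining) = $6,857.79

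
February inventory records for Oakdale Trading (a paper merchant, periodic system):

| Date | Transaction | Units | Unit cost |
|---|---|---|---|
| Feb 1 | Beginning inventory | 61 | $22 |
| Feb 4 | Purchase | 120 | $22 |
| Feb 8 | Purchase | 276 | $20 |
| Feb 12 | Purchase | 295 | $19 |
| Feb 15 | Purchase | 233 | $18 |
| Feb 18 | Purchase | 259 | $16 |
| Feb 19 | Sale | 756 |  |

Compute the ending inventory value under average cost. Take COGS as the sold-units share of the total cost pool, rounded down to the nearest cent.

Feb 19, sell 756: 756/1244 × $23,445.00 → $14,247.92
Ending inventory (cost pool remaining) = $9,197.08
Check: goods available $23,445.00 = COGS $14,247.92 + ending $9,197.08

Ending inventory = $9,197.08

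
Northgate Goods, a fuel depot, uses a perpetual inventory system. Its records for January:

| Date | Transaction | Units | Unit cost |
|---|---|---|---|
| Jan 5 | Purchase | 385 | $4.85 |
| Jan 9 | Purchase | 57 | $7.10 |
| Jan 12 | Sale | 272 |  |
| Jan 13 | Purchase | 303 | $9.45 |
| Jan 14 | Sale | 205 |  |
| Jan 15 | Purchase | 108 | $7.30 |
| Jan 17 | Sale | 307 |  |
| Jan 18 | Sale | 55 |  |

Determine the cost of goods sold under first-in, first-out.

COGS = $5,821.50

Jan 12, 272 sold [FIFO — oldest first]: 272 @ $4.85 = $1,319.20
Jan 14, 205 sold [FIFO — oldest first]: 113 @ $4.85 + 57 @ $7.10 + 35 @ $9.45 = $1,283.50
Jan 17, 307 sold [FIFO — oldest first]: 268 @ $9.45 + 39 @ $7.30 = $2,817.30
Jan 18, 55 sold [FIFO — oldest first]: 55 @ $7.30 = $401.50
Total COGS = $1,319.20 + $1,283.50 + $2,817.30 + $401.50 = $5,821.50
Ending inventory: 14 @ $7.30 = $102.20
Check: goods available $5,923.70 = COGS $5,821.50 + ending $102.20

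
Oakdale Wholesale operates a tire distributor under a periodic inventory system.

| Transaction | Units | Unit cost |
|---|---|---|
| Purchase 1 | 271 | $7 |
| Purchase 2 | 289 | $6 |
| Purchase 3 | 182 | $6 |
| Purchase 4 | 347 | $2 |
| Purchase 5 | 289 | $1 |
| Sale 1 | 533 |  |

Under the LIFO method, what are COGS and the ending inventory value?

Sale 1 (533) [LIFO — newest first]: 289 @ $1 + 244 @ $2 = $777
Ending inventory: 271 @ $7 + 289 @ $6 + 182 @ $6 + 103 @ $2 = $4,929
Check: goods available $5,706 = COGS $777 + ending $4,929

COGS = $777; ending inventory = $4,929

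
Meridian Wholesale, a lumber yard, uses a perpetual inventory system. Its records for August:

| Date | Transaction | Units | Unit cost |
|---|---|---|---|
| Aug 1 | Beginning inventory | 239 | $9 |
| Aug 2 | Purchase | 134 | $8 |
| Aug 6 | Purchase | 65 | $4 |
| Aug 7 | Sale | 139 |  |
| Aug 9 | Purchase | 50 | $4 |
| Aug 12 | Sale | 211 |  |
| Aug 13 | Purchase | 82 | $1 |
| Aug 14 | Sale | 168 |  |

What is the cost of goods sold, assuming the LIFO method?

COGS = $3,297

Aug 7, 139 sold [LIFO — newest first]: 65 @ $4 + 74 @ $8 = $852
Aug 12, 211 sold [LIFO — newest first]: 50 @ $4 + 60 @ $8 + 101 @ $9 = $1,589
Aug 14, 168 sold [LIFO — newest first]: 82 @ $1 + 86 @ $9 = $856
Total COGS = $852 + $1,589 + $856 = $3,297
Ending inventory: 52 @ $9 = $468
Check: goods available $3,765 = COGS $3,297 + ending $468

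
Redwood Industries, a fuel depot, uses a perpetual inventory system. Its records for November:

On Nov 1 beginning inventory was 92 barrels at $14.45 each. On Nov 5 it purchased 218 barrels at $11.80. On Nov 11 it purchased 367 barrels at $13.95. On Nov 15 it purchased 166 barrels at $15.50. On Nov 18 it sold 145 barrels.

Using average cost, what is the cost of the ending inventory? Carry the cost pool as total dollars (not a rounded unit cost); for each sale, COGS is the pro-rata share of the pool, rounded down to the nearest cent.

Ending inventory = $9,600.15

After Nov 1: 92 on hand, pool $1,329.40 (≈ $14.4500 each)
After Nov 5: 310 on hand, pool $3,901.80 (≈ $12.5865 each)
After Nov 11: 677 on hand, pool $9,021.45 (≈ $13.3256 each)
After Nov 15: 843 on hand, pool $11,594.45 (≈ $13.7538 each)
Nov 18, sell 145: 145/843 × $11,594.45 → $1,994.30
Ending inventory (cost pool remaining) = $9,600.15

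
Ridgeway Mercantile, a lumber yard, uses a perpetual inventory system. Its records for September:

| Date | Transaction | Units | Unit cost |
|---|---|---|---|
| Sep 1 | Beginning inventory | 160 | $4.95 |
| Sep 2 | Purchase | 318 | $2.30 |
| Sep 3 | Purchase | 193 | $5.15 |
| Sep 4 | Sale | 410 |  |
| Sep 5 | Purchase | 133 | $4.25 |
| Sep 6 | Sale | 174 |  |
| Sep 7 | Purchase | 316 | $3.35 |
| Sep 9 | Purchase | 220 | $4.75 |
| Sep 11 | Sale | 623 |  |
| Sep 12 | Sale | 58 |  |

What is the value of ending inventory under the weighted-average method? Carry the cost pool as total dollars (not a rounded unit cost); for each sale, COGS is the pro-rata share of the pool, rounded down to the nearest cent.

After Sep 1: 160 on hand, pool $792.00 (≈ $4.9500 each)
After Sep 2: 478 on hand, pool $1,523.40 (≈ $3.1870 each)
After Sep 3: 671 on hand, pool $2,517.35 (≈ $3.7516 each)
Sep 4, sell 410: 410/671 × $2,517.35 → $1,538.17
After Sep 5: 394 on hand, pool $1,544.43 (≈ $3.9199 each)
Sep 6, sell 174: 174/394 × $1,544.43 → $682.05
After Sep 7: 536 on hand, pool $1,920.98 (≈ $3.5839 each)
After Sep 9: 756 on hand, pool $2,965.98 (≈ $3.9233 each)
Sep 11, sell 623: 623/756 × $2,965.98 → $2,444.18
Sep 12, sell 58: 58/133 × $521.80 → $227.55
Total COGS = $1,538.17 + $682.05 + $2,444.18 + $227.55 = $4,891.95
Ending inventory (cost pool remaining) = $294.25

Ending inventory = $294.25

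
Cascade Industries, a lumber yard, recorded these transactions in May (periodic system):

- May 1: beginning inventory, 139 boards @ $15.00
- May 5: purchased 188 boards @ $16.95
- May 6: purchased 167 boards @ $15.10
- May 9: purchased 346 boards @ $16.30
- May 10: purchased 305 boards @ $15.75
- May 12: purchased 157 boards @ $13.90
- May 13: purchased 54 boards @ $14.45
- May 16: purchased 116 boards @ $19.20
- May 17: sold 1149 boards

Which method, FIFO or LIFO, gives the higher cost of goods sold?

FIFO COGS: 139 @ $15.00 + 188 @ $16.95 + 167 @ $15.10 + 346 @ $16.30 + 305 @ $15.75 + 4 @ $13.90 = $18,292.45
LIFO COGS: 116 @ $19.20 + 54 @ $14.45 + 157 @ $13.90 + 305 @ $15.75 + 346 @ $16.30 + 167 @ $15.10 + 4 @ $16.95 = $18,222.85

FIFO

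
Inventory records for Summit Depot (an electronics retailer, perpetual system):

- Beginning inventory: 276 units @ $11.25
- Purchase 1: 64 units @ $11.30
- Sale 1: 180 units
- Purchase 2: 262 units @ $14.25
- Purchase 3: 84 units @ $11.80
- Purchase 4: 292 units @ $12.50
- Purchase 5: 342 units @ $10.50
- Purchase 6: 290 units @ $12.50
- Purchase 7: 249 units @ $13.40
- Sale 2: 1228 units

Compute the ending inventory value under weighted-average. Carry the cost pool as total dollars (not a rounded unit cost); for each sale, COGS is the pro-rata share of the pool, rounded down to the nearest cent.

After Beginning: 276 on hand, pool $3,105.00 (≈ $11.2500 each)
After Purchase 1: 340 on hand, pool $3,828.20 (≈ $11.2594 each)
Sale 1, sell 180: 180/340 × $3,828.20 → $2,026.69
After Purchase 2: 422 on hand, pool $5,535.01 (≈ $13.1161 each)
After Purchase 3: 506 on hand, pool $6,526.21 (≈ $12.8976 each)
After Purchase 4: 798 on hand, pool $10,176.21 (≈ $12.7521 each)
After Purchase 5: 1140 on hand, pool $13,767.21 (≈ $12.0765 each)
After Purchase 6: 1430 on hand, pool $17,392.21 (≈ $12.1624 each)
After Purchase 7: 1679 on hand, pool $20,728.81 (≈ $12.3459 each)
Sale 2, sell 1228: 1228/1679 × $20,728.81 → $15,160.79
Total COGS = $2,026.69 + $15,160.79 = $17,187.48
Ending inventory (cost pool remaining) = $5,568.02
Check: goods available $22,755.50 = COGS $17,187.48 + ending $5,568.02

Ending inventory = $5,568.02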